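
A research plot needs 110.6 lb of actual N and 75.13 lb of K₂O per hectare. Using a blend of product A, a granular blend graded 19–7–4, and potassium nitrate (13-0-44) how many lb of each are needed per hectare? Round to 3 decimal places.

Per-hectare balance (a = product A, b = potassium nitrate):
N: 0.19·a + 0.13·b = 110.6
K₂O: 0.04·a + 0.44·b = 75.13
Eliminate b: (row1) − 0.13/0.44·(row2) → 0.178182·a = 88.4025, so a = 496.13648.
Then b = (75.13 − 0.04·496.13648) / 0.44 = 125.6467.

496.136 lb product A, 125.647 lb potassium nitrate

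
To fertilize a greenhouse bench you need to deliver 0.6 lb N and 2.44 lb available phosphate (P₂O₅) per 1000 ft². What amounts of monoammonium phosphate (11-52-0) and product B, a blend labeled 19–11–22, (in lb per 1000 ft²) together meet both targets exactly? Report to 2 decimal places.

Per-1000 ft² balance (a = monoammonium phosphate, b = product B):
N: 0.11·a + 0.19·b = 0.6
P₂O₅: 0.52·a + 0.11·b = 2.44
Eliminate a: (row1) − 0.11/0.52·(row2) → 0.166731·b = 0.0838462, so b = 0.502884.
Back-substitute: a = (0.6 − 0.19·0.502884) / 0.11 = 4.58593.

4.59 lb monoammonium phosphate, 0.50 lb product B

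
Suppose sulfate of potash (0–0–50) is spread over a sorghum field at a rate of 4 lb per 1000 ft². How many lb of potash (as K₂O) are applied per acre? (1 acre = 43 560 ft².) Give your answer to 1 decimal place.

K₂O per 1000 ft² = 4 × 50% = 2 lb.
Convert to per acre: 2 × 43.56 = 87.12 lb.

87.1 lb K₂O per acre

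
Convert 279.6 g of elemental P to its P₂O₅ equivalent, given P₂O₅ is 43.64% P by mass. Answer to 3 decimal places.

P₂O₅ = 279.6 / 0.4364 = 640.6966 g.

640.697 g P₂O₅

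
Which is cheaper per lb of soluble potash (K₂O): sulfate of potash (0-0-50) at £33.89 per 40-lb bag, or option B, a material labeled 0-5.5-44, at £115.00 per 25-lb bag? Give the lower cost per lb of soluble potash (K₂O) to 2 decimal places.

£1.69 per lb K₂O (sulfate of potash)

sulfate of potash: K₂O per bag = 40 × 50% = 20 lb; cost = 33.89 / 20 = £1.6945/lb K₂O.
option B: K₂O per bag = 25 × 44% = 11 lb; cost = 115.00 / 11 = £10.4545/lb K₂O.
sulfate of potash is cheaper.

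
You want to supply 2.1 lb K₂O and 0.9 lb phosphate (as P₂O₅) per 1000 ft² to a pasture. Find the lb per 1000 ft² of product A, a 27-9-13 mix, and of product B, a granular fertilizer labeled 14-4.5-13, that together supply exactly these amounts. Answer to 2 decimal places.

With a, b = lb per 1000 ft² of product A and product B:
K₂O: 0.13·a + 0.13·b = 2.1
P₂O₅: 0.09·a + 0.045·b = 0.9
Solving simultaneously: a = 3.84615, b = 12.3077.

3.85 lb product A, 12.31 lb product B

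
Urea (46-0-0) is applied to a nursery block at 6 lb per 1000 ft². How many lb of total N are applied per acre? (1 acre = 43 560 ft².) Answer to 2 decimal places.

120.23 lb N per acre

nitrogen per 1000 ft² = 6 × 46% = 2.76 lb.
Convert to per acre: 2.76 × 43.56 = 120.226 lb.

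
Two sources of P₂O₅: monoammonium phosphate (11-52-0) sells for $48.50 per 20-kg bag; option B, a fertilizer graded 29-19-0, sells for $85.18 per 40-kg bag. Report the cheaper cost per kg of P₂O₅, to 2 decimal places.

monoammonium phosphate: P₂O₅ per bag = 20 × 52% = 10.4 kg; cost = 48.50 / 10.4 = $4.6635/kg P₂O₅.
option B: P₂O₅ per bag = 40 × 19% = 7.6 kg; cost = 85.18 / 7.6 = $11.2079/kg P₂O₅.
monoammonium phosphate is cheaper.

$4.66 per kg P₂O₅ (monoammonium phosphate)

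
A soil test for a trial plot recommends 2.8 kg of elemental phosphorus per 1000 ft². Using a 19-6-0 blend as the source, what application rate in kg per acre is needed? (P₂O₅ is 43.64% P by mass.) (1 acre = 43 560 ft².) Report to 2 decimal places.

As P₂O₅: 2.8 / 0.4364 = 6.41613 kg per 1000 ft².
Product per 1000 ft² = 6.41613 / 6% = 106.936 kg.
Convert to per acre: 106.936 × 43.56 = 4658.112 kg.

4658.11 kg of product per acre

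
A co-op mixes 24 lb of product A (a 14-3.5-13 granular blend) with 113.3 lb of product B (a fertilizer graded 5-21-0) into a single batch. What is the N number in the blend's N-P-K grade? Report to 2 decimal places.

6.57% N

Total mass = 24 + 113.3 = 137.3 lb.
N mass = 14%×24 + 5%×113.3 = 9.025 lb.
% N = 9.025 / 137.3 = 6.5732%.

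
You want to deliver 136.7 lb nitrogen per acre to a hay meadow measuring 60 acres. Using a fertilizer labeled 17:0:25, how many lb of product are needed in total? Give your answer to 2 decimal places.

48247.06 lb

Product per acre = 136.7 / 17% = 804.118 lb.
Total product = 804.118 × 60 = 48247.059 lb.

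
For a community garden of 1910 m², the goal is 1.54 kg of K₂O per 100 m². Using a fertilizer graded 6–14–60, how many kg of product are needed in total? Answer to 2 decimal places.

Product per 100 m² = 1.54 / 60% = 2.56667 kg.
Total product = 2.56667 × 1910 / 100 = 49.0233 kg.

49.02 kg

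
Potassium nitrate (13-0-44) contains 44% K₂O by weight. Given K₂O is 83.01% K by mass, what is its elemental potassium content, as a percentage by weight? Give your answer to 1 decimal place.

36.5% K

%K = 44 × 0.8301 = 36.5244%.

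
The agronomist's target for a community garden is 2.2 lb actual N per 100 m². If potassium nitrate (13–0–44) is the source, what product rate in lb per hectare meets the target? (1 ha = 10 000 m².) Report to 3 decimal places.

1692.308 lb of product per hectare

Product per 100 m² = 2.2 / 13% = 16.9231 lb.
Convert to per hectare: 16.9231 × 100 = 1692.3077 lb.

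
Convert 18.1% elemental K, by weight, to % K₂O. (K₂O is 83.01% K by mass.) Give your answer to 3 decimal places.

%K₂O = 18.1 / 0.8301 = 21.8046%.

21.805% K₂O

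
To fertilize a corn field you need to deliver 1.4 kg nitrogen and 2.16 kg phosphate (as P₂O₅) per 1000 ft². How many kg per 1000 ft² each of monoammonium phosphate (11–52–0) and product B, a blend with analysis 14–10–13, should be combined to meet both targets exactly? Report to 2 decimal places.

With a, b = kg per 1000 ft² of monoammonium phosphate and product B:
N: 0.11·a + 0.14·b = 1.4
P₂O₅: 0.52·a + 0.1·b = 2.16
Eliminate b: (row1) − 0.14/0.1·(row2) → -0.618·a = -1.624, so a = 2.62783.
Then b = (2.16 − 0.52·2.62783) / 0.1 = 7.93528.

2.63 kg monoammonium phosphate, 7.94 kg product B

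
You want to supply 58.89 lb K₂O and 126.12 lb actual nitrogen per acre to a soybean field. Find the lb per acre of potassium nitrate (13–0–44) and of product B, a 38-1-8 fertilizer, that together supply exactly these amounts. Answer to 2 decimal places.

Per-acre balance (a = potassium nitrate, b = product B):
K₂O: 0.44·a + 0.08·b = 58.89
N: 0.13·a + 0.38·b = 126.12
Eliminate b: (row1) − 0.08/0.38·(row2) → 0.412632·a = 32.3384, so a = 78.3712.
Then b = (126.12 − 0.13·78.3712) / 0.38 = 305.084.

78.37 lb potassium nitrate, 305.08 lb product B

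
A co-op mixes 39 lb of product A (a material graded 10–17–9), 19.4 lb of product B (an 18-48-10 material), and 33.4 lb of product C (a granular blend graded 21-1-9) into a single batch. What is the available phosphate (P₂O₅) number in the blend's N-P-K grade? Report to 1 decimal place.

Total mass = 39 + 19.4 + 33.4 = 91.8 lb.
P₂O₅ mass = 17%×39 + 48%×19.4 + 1%×33.4 = 16.276 lb.
% P₂O₅ = 16.276 / 91.8 = 17.7298%.

17.7% P₂O₅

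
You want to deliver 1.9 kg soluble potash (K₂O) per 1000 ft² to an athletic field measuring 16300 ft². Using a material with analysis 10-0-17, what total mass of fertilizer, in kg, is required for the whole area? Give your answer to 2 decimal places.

Product per 1000 ft² = 1.9 / 17% = 11.1765 kg.
Total product = 11.1765 × 16300 / 1000 = 182.176 kg.

182.18 kg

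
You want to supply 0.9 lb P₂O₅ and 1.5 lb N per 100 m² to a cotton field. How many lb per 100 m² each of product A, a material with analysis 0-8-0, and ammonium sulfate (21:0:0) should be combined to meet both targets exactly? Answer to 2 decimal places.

11.25 lb product A, 7.14 lb ammonium sulfate

Per-100 m² balance (a = product A, b = ammonium sulfate):
P₂O₅: 0.08·a + 0·b = 0.9
N: 0·a + 0.21·b = 1.5
Solving simultaneously: a = 11.25, b = 7.14286.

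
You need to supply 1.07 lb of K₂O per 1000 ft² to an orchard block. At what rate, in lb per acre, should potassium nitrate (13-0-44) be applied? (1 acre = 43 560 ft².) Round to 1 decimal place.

Product per 1000 ft² = 1.07 / 44% = 2.43182 lb.
Convert to per acre: 2.43182 × 43.56 = 105.93 lb.

105.9 lb of product per acre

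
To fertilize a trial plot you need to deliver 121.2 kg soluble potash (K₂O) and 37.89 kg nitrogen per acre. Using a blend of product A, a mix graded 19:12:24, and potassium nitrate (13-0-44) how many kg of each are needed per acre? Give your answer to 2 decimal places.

Per-acre balance (a = product A, b = potassium nitrate):
K₂O: 0.24·a + 0.44·b = 121.2
N: 0.19·a + 0.13·b = 37.89
Eliminate a: (row1) − 0.24/0.19·(row2) → 0.275789·b = 73.3389, so b = 265.924.
Back-substitute: a = (121.2 − 0.44·265.924) / 0.24 = 17.4733.

17.47 kg product A, 265.92 kg potassium nitrate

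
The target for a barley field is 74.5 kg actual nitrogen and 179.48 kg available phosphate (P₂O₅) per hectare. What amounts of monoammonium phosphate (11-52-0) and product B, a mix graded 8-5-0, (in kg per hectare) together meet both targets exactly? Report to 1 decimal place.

294.6 kg monoammonium phosphate, 526.2 kg product B

Per-hectare balance (a = monoammonium phosphate, b = product B):
N: 0.11·a + 0.08·b = 74.5
P₂O₅: 0.52·a + 0.05·b = 179.48
Eliminate b: (row1) − 0.08/0.05·(row2) → -0.722·a = -212.668, so a = 294.554.
Then b = (179.48 − 0.52·294.554) / 0.05 = 526.238.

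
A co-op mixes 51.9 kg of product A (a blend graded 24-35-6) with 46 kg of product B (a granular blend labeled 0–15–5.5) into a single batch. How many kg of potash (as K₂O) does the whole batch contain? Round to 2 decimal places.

K₂O mass = 6%×51.9 + 5.5%×46 = 5.644 kg.

5.64 kg K₂O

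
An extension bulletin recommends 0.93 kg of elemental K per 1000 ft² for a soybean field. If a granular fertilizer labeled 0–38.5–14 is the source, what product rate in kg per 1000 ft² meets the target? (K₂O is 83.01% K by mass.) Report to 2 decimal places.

8.00 kg of product per thousand sq ft

As K₂O: 0.93 / 0.8301 = 1.12035 kg per 1000 ft².
Product per 1000 ft² = 1.12035 / 14% = 8.00248 kg.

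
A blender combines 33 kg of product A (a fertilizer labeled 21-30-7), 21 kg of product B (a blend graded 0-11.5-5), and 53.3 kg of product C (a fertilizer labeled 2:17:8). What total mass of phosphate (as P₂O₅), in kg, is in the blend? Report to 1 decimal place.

P₂O₅ mass = 30%×33 + 11.5%×21 + 17%×53.3 = 21.376 kg.

21.4 kg P₂O₅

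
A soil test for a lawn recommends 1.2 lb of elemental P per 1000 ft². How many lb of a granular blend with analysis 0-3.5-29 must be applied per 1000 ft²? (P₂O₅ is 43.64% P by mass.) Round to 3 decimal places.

As P₂O₅: 1.2 / 0.4364 = 2.74977 lb per 1000 ft².
Product per 1000 ft² = 2.74977 / 3.5% = 78.5649 lb.

78.565 lb of product per thousand sq ft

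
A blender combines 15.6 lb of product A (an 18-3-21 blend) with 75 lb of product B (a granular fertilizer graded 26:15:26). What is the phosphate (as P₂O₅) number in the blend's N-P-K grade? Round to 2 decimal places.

Total mass = 15.6 + 75 = 90.6 lb.
P₂O₅ mass = 3%×15.6 + 15%×75 = 11.718 lb.
% P₂O₅ = 11.718 / 90.6 = 12.9338%.

12.93% P₂O₅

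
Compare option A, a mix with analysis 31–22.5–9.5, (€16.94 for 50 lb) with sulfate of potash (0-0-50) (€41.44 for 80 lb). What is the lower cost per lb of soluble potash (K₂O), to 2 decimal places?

option A: K₂O per bag = 50 × 9.5% = 4.75 lb; cost = 16.94 / 4.75 = €3.5663/lb K₂O.
sulfate of potash: K₂O per bag = 80 × 50% = 40 lb; cost = 41.44 / 40 = €1.0360/lb K₂O.
sulfate of potash is cheaper.

€1.04 per lb K₂O (sulfate of potash)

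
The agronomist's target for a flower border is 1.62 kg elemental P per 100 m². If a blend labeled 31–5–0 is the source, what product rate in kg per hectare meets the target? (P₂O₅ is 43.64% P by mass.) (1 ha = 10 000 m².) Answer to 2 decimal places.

7424.38 kg of product per hectare

As P₂O₅: 1.62 / 0.4364 = 3.71219 kg per 100 m².
Product per 100 m² = 3.71219 / 5% = 74.2438 kg.
Convert to per hectare: 74.2438 × 100 = 7424.381 kg.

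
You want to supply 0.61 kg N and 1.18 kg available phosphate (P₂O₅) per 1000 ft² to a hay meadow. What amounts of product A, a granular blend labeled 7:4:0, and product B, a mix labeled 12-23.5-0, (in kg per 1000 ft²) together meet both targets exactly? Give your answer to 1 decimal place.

0.2 kg product A, 5.0 kg product B

Let a = kg of product A, b = kg of product B (per 1000 ft²).
N: 0.07·a + 0.12·b = 0.61
P₂O₅: 0.04·a + 0.235·b = 1.18
Eliminate a: (row1) − 0.07/0.04·(row2) → -0.29125·b = -1.455, so b = 4.99571.
Back-substitute: a = (0.61 − 0.12·4.99571) / 0.07 = 0.150215.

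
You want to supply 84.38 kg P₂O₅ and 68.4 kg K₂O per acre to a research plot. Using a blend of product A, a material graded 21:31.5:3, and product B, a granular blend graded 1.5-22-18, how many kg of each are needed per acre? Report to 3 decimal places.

2.802 kg product A, 379.533 kg product B

With a, b = kg per acre of product A and product B:
P₂O₅: 0.315·a + 0.22·b = 84.38
K₂O: 0.03·a + 0.18·b = 68.4
Eliminate a: (row1) − 0.315/0.03·(row2) → -1.67·b = -633.82, so b = 379.5329.
Back-substitute: a = (84.38 − 0.22·379.5329) / 0.315 = 2.8024.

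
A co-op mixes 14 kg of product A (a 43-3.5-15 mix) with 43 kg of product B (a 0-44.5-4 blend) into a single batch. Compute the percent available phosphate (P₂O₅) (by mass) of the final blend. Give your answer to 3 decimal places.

Total mass = 14 + 43 = 57 kg.
P₂O₅ mass = 3.5%×14 + 44.5%×43 = 19.625 kg.
% P₂O₅ = 19.625 / 57 = 34.4298%.

34.430% P₂O₅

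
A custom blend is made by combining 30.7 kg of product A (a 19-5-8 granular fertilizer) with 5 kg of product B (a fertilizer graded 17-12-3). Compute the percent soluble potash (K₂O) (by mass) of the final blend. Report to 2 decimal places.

Total mass = 30.7 + 5 = 35.7 kg.
K₂O mass = 8%×30.7 + 3%×5 = 2.606 kg.
% K₂O = 2.606 / 35.7 = 7.29972%.

7.30% K₂O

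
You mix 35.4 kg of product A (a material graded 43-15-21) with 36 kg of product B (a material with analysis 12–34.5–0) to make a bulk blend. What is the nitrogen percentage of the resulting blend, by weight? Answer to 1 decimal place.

27.4% N

Total mass = 35.4 + 36 = 71.4 kg.
N mass = 43%×35.4 + 12%×36 = 19.542 kg.
% N = 19.542 / 71.4 = 27.3697%.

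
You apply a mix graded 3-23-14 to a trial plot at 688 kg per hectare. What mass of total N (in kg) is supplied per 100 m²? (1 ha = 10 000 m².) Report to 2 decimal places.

nitrogen per hectare = 688 × 3% = 20.64 kg.
Convert to per 100 m²: 20.64 × 0.01 = 0.2064 kg.

0.21 kg N per hundred sq m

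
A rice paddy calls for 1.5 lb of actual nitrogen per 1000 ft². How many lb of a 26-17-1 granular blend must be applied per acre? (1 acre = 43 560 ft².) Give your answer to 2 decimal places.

251.31 lb of product per acre

Product per 1000 ft² = 1.5 / 26% = 5.76923 lb.
Convert to per acre: 5.76923 × 43.56 = 251.308 lb.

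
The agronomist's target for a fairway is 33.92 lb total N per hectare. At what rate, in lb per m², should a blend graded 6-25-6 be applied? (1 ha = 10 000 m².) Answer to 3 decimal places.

0.057 lb of product per sq m

Product per hectare = 33.92 / 6% = 565.333 lb.
Convert to per m²: 565.333 × 0.0001 = 0.0565333 lb.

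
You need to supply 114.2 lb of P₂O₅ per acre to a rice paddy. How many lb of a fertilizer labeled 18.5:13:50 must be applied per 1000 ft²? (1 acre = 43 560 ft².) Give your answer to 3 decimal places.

Product per acre = 114.2 / 13% = 878.462 lb.
Convert to per 1000 ft²: 878.462 × 0.0229568 = 20.1667 lb.

20.167 lb of product per thousand sq ft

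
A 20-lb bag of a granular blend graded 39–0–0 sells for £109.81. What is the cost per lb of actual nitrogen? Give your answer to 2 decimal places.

N in bag = 20 × 39% = 7.8 lb.
Cost per lb N = £109.81 / 7.8 = £14.0782.

£14.08 per lb N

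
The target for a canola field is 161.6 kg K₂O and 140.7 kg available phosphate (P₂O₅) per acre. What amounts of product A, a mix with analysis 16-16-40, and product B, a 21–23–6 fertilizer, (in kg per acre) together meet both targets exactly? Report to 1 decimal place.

348.6 kg product A, 369.2 kg product B

Per-acre balance (a = product A, b = product B):
K₂O: 0.4·a + 0.06·b = 161.6
P₂O₅: 0.16·a + 0.23·b = 140.7
Solving simultaneously: a = 348.617, b = 369.223.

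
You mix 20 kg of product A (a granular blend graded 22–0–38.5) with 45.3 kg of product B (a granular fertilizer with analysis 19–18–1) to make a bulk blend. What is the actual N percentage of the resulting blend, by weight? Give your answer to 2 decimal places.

Total mass = 20 + 45.3 = 65.3 kg.
N mass = 22%×20 + 19%×45.3 = 13.007 kg.
% N = 13.007 / 65.3 = 19.9188%.

19.92% N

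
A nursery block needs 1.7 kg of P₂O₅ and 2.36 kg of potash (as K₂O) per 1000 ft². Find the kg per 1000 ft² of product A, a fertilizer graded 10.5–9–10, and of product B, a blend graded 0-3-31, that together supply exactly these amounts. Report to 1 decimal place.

18.3 kg product A, 1.7 kg product B

Per-1000 ft² balance (a = product A, b = product B):
P₂O₅: 0.09·a + 0.03·b = 1.7
K₂O: 0.1·a + 0.31·b = 2.36
Solving simultaneously: a = 18.3213, b = 1.70281.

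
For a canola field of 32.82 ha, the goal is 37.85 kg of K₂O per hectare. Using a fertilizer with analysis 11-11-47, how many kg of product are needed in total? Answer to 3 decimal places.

2643.057 kg

Product per hectare = 37.85 / 47% = 80.5319 kg.
Total product = 80.5319 × 32.82 = 2643.0574 kg.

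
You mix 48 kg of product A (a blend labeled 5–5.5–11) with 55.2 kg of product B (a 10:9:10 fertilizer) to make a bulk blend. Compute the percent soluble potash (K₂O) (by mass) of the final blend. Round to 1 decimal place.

10.5% K₂O

Total mass = 48 + 55.2 = 103.2 kg.
K₂O mass = 11%×48 + 10%×55.2 = 10.8 kg.
% K₂O = 10.8 / 103.2 = 10.4651%.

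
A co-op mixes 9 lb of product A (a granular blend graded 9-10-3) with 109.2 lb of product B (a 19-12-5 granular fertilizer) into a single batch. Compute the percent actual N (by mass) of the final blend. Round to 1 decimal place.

Total mass = 9 + 109.2 = 118.2 lb.
N mass = 9%×9 + 19%×109.2 = 21.558 lb.
% N = 21.558 / 118.2 = 18.2386%.

18.2% N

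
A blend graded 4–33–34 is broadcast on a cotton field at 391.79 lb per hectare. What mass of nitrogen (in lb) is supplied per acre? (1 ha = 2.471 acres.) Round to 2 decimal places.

6.34 lb N per acre

nitrogen per hectare = 391.79 × 4% = 15.6716 lb.
Convert to per acre: 15.6716 × 0.404694 = 6.34221 lb.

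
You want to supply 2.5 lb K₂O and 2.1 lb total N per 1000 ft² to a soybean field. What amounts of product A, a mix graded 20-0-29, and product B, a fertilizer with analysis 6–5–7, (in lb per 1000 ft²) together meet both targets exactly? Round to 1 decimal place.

Let a = lb of product A, b = lb of product B (per 1000 ft²).
K₂O: 0.29·a + 0.07·b = 2.5
N: 0.2·a + 0.06·b = 2.1
Eliminate b: (row1) − 0.07/0.06·(row2) → 0.0566667·a = 0.05, so a = 0.882353.
Then b = (2.1 − 0.2·0.882353) / 0.06 = 32.0588.

0.9 lb product A, 32.1 lb product B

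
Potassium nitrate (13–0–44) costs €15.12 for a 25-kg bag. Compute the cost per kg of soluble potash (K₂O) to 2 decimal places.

K₂O in bag = 25 × 44% = 11 kg.
Cost per kg K₂O = €15.12 / 11 = €1.3745.

€1.37 per kg K₂O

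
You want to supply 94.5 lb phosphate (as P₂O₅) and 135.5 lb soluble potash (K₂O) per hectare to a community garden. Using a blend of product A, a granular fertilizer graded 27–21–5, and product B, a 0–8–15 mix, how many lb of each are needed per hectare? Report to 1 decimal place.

121.3 lb product A, 862.9 lb product B

Per-hectare balance (a = product A, b = product B):
P₂O₅: 0.21·a + 0.08·b = 94.5
K₂O: 0.05·a + 0.15·b = 135.5
From row1: a = (94.5 − 0.08·b) / 0.21.
Into row2: 0.05·(94.5 − 0.08·b)/0.21 + 0.15·b = 135.5 → b = 862.909, a = 121.273.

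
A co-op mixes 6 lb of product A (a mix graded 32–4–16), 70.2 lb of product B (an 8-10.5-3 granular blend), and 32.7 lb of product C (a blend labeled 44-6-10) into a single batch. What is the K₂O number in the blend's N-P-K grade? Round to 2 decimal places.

Total mass = 6 + 70.2 + 32.7 = 108.9 lb.
K₂O mass = 16%×6 + 3%×70.2 + 10%×32.7 = 6.336 lb.
% K₂O = 6.336 / 108.9 = 5.81818%.

5.82% K₂O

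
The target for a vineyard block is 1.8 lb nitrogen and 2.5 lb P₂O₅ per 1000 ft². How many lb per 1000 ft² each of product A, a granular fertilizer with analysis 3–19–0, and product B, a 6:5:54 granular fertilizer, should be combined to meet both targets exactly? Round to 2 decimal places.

With a, b = lb per 1000 ft² of product A and product B:
N: 0.03·a + 0.06·b = 1.8
P₂O₅: 0.19·a + 0.05·b = 2.5
Eliminate a: (row1) − 0.03/0.19·(row2) → 0.0521053·b = 1.40526, so b = 26.9697.
Back-substitute: a = (1.8 − 0.06·26.9697) / 0.03 = 6.06061.

6.06 lb product A, 26.97 lb product B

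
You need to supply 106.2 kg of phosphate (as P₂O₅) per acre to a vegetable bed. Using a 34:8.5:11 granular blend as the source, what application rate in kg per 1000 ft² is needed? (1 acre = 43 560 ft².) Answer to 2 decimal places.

28.68 kg of product per thousand sq ft

Product per acre = 106.2 / 8.5% = 1249.41 kg.
Convert to per 1000 ft²: 1249.41 × 0.0229568 = 28.6825 kg.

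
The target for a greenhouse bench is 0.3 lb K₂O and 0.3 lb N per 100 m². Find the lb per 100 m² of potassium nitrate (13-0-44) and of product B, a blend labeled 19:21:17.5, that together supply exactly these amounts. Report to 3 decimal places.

0.074 lb potassium nitrate, 1.528 lb product B

Per-100 m² balance (a = potassium nitrate, b = product B):
K₂O: 0.44·a + 0.175·b = 0.3
N: 0.13·a + 0.19·b = 0.3
From row1: a = (0.3 − 0.175·b) / 0.44.
Into row2: 0.13·(0.3 − 0.175·b)/0.44 + 0.19·b = 0.3 → b = 1.52835, a = 0.0739523.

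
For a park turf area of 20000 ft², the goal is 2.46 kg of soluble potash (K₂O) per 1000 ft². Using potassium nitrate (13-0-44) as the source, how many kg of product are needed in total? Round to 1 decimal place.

111.8 kg

Product per 1000 ft² = 2.46 / 44% = 5.59091 kg.
Total product = 5.59091 × 20000 / 1000 = 111.818 kg.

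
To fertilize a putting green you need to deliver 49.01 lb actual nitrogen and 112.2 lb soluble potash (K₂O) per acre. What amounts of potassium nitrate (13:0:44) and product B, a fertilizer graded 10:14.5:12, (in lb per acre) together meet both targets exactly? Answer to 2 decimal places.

187.99 lb potassium nitrate, 245.72 lb product B

With a, b = lb per acre of potassium nitrate and product B:
N: 0.13·a + 0.1·b = 49.01
K₂O: 0.44·a + 0.12·b = 112.2
Solving simultaneously: a = 187.986, b = 245.718.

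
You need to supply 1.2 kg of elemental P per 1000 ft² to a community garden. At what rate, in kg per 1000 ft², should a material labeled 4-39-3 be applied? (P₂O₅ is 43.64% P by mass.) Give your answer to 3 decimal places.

As P₂O₅: 1.2 / 0.4364 = 2.74977 kg per 1000 ft².
Product per 1000 ft² = 2.74977 / 39% = 7.05069 kg.

7.051 kg of product per thousand sq ft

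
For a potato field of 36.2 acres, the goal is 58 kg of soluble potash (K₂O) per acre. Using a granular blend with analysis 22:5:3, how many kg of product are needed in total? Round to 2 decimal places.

Product per acre = 58 / 3% = 1933.33 kg.
Total product = 1933.33 × 36.2 = 69986.667 kg.

69986.67 kg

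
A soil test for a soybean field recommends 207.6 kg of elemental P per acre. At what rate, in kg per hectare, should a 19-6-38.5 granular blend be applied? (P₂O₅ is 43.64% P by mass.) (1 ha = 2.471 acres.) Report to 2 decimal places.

19591.34 kg of product per hectare

As P₂O₅: 207.6 / 0.4364 = 475.71 kg per acre.
Product per acre = 475.71 / 6% = 7928.51 kg.
Convert to per hectare: 7928.51 × 2.471 = 19591.338 kg.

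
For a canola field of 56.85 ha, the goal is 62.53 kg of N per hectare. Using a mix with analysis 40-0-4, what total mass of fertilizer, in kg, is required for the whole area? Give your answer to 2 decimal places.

Product per hectare = 62.53 / 40% = 156.325 kg.
Total product = 156.325 × 56.85 = 8887.076 kg.

8887.08 kg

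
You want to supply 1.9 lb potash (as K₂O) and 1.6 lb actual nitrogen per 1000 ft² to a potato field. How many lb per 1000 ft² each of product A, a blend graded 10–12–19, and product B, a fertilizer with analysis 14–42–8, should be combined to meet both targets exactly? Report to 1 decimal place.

Let a = lb of product A, b = lb of product B (per 1000 ft²).
K₂O: 0.19·a + 0.08·b = 1.9
N: 0.1·a + 0.14·b = 1.6
Eliminate b: (row1) − 0.08/0.14·(row2) → 0.132857·a = 0.985714, so a = 7.41935.
Then b = (1.6 − 0.1·7.41935) / 0.14 = 6.12903.

7.4 lb product A, 6.1 lb product B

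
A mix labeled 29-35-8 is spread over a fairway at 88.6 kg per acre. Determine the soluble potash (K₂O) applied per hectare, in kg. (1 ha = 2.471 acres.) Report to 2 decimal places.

K₂O per acre = 88.6 × 8% = 7.088 kg.
Convert to per hectare: 7.088 × 2.471 = 17.5144 kg.

17.51 kg K₂O per hectare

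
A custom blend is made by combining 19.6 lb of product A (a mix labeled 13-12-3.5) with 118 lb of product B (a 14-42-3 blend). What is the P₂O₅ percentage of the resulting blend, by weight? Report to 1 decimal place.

37.7% P₂O₅

Total mass = 19.6 + 118 = 137.6 lb.
P₂O₅ mass = 12%×19.6 + 42%×118 = 51.912 lb.
% P₂O₅ = 51.912 / 137.6 = 37.7267%.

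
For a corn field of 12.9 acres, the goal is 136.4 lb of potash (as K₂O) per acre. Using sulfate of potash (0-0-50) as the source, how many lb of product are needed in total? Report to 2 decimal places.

3519.12 lb

Product per acre = 136.4 / 50% = 272.8 lb.
Total product = 272.8 × 12.9 = 3519.12 lb.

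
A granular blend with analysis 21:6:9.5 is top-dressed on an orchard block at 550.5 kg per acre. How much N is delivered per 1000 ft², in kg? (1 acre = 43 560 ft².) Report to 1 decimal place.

2.7 kg N per thousand sq ft

nitrogen per acre = 550.5 × 21% = 115.605 kg.
Convert to per 1000 ft²: 115.605 × 0.0229568 = 2.65393 kg.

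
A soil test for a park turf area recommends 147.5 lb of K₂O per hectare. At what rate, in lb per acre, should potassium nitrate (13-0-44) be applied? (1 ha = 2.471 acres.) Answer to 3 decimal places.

135.665 lb of product per acre

Product per hectare = 147.5 / 44% = 335.227 lb.
Convert to per acre: 335.227 × 0.404694 = 135.6646 lb.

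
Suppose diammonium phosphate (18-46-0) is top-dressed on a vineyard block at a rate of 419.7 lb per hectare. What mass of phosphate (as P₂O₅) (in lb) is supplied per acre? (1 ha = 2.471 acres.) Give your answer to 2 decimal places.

P₂O₅ per hectare = 419.7 × 46% = 193.062 lb.
Convert to per acre: 193.062 × 0.404694 = 78.1311 lb.

78.13 lb P₂O₅ per acre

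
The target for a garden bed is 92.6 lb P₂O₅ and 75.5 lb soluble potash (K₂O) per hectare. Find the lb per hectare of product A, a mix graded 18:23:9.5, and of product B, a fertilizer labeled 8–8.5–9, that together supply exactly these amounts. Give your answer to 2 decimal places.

151.80 lb product A, 678.65 lb product B

With a, b = lb per hectare of product A and product B:
P₂O₅: 0.23·a + 0.085·b = 92.6
K₂O: 0.095·a + 0.09·b = 75.5
Eliminate b: (row1) − 0.085/0.09·(row2) → 0.140278·a = 21.2944, so a = 151.802.
Then b = (75.5 − 0.095·151.802) / 0.09 = 678.653.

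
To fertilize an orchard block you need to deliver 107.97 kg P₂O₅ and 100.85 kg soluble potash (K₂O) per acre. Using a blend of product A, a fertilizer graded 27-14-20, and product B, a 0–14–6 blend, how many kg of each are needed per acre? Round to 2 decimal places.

389.84 kg product A, 381.38 kg product B

With a, b = kg per acre of product A and product B:
P₂O₅: 0.14·a + 0.14·b = 107.97
K₂O: 0.2·a + 0.06·b = 100.85
Solving simultaneously: a = 389.837, b = 381.378.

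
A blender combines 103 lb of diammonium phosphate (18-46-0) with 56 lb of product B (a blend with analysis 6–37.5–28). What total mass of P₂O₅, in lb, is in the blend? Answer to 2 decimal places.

P₂O₅ mass = 46%×103 + 37.5%×56 = 68.38 lb.

68.38 lb P₂O₅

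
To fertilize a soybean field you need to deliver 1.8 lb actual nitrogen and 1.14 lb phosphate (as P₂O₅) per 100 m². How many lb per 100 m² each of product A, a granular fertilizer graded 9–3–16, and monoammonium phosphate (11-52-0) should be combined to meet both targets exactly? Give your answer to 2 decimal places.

18.63 lb product A, 1.12 lb monoammonium phosphate

With a, b = lb per 100 m² of product A and monoammonium phosphate:
N: 0.09·a + 0.11·b = 1.8
P₂O₅: 0.03·a + 0.52·b = 1.14
Eliminate b: (row1) − 0.11/0.52·(row2) → 0.0836538·a = 1.55885, so a = 18.6345.
Then b = (1.14 − 0.03·18.6345) / 0.52 = 1.11724.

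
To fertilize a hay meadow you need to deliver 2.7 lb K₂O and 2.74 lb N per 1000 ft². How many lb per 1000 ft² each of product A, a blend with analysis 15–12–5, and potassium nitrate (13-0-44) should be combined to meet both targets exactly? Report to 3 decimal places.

14.363 lb product A, 4.504 lb potassium nitrate

Per-1000 ft² balance (a = product A, b = potassium nitrate):
K₂O: 0.05·a + 0.44·b = 2.7
N: 0.15·a + 0.13·b = 2.74
Solving simultaneously: a = 14.36303, b = 4.5042.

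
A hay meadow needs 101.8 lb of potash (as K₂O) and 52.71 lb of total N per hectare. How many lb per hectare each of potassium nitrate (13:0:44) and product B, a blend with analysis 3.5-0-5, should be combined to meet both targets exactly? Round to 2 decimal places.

With a, b = lb per hectare of potassium nitrate and product B:
K₂O: 0.44·a + 0.05·b = 101.8
N: 0.13·a + 0.035·b = 52.71
Eliminate a: (row1) − 0.44/0.13·(row2) → -0.0684615·b = -76.6031, so b = 1118.921.
Back-substitute: a = (101.8 − 0.05·1118.921) / 0.44 = 104.213.

104.21 lb potassium nitrate, 1118.92 lb product B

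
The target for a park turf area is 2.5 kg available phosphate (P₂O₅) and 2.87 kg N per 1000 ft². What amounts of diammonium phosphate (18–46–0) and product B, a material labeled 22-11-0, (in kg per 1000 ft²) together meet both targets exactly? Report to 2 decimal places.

2.88 kg diammonium phosphate, 10.69 kg product B

Let a = kg of diammonium phosphate, b = kg of product B (per 1000 ft²).
P₂O₅: 0.46·a + 0.11·b = 2.5
N: 0.18·a + 0.22·b = 2.87
Eliminate a: (row1) − 0.46/0.18·(row2) → -0.452222·b = -4.83444, so b = 10.6904.
Back-substitute: a = (2.5 − 0.11·10.6904) / 0.46 = 2.87838.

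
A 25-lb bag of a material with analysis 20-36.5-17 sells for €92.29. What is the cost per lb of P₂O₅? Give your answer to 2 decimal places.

€10.11 per lb P₂O₅

P₂O₅ in bag = 25 × 36.5% = 9.125 lb.
Cost per lb P₂O₅ = €92.29 / 9.125 = €10.1140.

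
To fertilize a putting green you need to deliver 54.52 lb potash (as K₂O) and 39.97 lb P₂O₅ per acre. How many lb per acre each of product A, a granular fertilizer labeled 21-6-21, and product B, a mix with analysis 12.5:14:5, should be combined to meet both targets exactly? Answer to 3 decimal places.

With a, b = lb per acre of product A and product B:
K₂O: 0.21·a + 0.05·b = 54.52
P₂O₅: 0.06·a + 0.14·b = 39.97
From row1: a = (54.52 − 0.05·b) / 0.21.
Into row2: 0.06·(54.52 − 0.05·b)/0.21 + 0.14·b = 39.97 → b = 194.0341, a = 213.42045.

213.420 lb product A, 194.034 lb product B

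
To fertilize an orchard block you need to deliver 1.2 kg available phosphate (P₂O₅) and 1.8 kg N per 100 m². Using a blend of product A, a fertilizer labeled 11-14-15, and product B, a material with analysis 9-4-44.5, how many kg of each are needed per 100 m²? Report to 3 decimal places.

4.390 kg product A, 14.634 kg product B

With a, b = kg per 100 m² of product A and product B:
P₂O₅: 0.14·a + 0.04·b = 1.2
N: 0.11·a + 0.09·b = 1.8
Eliminate b: (row1) − 0.04/0.09·(row2) → 0.0911111·a = 0.4, so a = 4.39024.
Then b = (1.8 − 0.11·4.39024) / 0.09 = 14.6341.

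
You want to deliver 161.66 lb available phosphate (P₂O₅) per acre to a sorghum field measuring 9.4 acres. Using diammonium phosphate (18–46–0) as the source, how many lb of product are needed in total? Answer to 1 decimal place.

Product per acre = 161.66 / 46% = 351.435 lb.
Total product = 351.435 × 9.4 = 3303.49 lb.

3303.5 lb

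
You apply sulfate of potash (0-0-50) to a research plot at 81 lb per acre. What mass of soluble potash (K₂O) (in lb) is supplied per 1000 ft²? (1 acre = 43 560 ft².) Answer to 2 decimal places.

0.93 lb K₂O per thousand sq ft

K₂O per acre = 81 × 50% = 40.5 lb.
Convert to per 1000 ft²: 40.5 × 0.0229568 = 0.929752 lb.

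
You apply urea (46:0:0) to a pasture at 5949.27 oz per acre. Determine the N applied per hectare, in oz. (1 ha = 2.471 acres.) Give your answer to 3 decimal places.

6762.297 oz N per hectare

nitrogen per acre = 5949.27 × 46% = 2736.66 oz.
Convert to per hectare: 2736.66 × 2.471 = 6762.2972 oz.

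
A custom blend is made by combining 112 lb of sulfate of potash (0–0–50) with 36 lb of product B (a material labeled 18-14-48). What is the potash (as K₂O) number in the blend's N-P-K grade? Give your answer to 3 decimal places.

Total mass = 112 + 36 = 148 lb.
K₂O mass = 50%×112 + 48%×36 = 73.28 lb.
% K₂O = 73.28 / 148 = 49.5135%.

49.514% K₂O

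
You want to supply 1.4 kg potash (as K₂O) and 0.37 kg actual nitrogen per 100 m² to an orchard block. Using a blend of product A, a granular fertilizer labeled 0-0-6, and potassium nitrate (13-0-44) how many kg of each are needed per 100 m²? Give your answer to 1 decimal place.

2.5 kg product A, 2.8 kg potassium nitrate

Let a = kg of product A, b = kg of potassium nitrate (per 100 m²).
K₂O: 0.06·a + 0.44·b = 1.4
N: 0·a + 0.13·b = 0.37
Solving simultaneously: a = 2.46154, b = 2.84615.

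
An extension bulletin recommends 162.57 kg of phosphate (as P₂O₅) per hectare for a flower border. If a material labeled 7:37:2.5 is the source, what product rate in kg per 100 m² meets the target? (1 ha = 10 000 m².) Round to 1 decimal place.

Product per hectare = 162.57 / 37% = 439.378 kg.
Convert to per 100 m²: 439.378 × 0.01 = 4.39378 kg.

4.4 kg of product per hundred sq m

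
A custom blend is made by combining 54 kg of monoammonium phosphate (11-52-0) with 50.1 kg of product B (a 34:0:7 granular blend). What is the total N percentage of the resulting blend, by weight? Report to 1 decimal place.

Total mass = 54 + 50.1 = 104.1 kg.
N mass = 11%×54 + 34%×50.1 = 22.974 kg.
% N = 22.974 / 104.1 = 22.0692%.

22.1% N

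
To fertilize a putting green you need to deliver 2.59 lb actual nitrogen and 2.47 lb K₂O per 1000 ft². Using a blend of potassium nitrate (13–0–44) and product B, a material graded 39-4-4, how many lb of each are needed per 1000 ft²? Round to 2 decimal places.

5.17 lb potassium nitrate, 4.92 lb product B

With a, b = lb per 1000 ft² of potassium nitrate and product B:
N: 0.13·a + 0.39·b = 2.59
K₂O: 0.44·a + 0.04·b = 2.47
From row1: a = (2.59 − 0.39·b) / 0.13.
Into row2: 0.44·(2.59 − 0.39·b)/0.13 + 0.04·b = 2.47 → b = 4.91887, a = 5.16647.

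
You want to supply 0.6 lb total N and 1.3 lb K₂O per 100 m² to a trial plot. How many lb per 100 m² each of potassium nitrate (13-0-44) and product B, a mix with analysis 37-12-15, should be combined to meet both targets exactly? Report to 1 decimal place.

2.7 lb potassium nitrate, 0.7 lb product B

With a, b = lb per 100 m² of potassium nitrate and product B:
N: 0.13·a + 0.37·b = 0.6
K₂O: 0.44·a + 0.15·b = 1.3
Solving simultaneously: a = 2.72854, b = 0.662945.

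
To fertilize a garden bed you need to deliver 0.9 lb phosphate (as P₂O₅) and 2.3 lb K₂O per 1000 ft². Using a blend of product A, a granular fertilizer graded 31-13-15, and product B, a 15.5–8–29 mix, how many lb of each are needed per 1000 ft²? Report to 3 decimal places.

2.996 lb product A, 6.381 lb product B

Per-1000 ft² balance (a = product A, b = product B):
P₂O₅: 0.13·a + 0.08·b = 0.9
K₂O: 0.15·a + 0.29·b = 2.3
Eliminate a: (row1) − 0.13/0.15·(row2) → -0.171333·b = -1.09333, so b = 6.38132.
Back-substitute: a = (0.9 − 0.08·6.38132) / 0.13 = 2.99611.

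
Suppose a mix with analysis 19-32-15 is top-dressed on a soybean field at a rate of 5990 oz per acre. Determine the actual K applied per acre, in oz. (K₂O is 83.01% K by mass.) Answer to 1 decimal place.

745.8 oz K per acre

K₂O per acre = 5990 × 15% = 898.5 oz.
Elemental K = 898.5 × 0.8301 = 745.845 oz per acre.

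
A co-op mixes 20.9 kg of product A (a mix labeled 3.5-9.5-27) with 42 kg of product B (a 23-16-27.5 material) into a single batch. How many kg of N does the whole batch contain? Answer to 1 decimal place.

N mass = 3.5%×20.9 + 23%×42 = 10.3915 kg.

10.4 kg N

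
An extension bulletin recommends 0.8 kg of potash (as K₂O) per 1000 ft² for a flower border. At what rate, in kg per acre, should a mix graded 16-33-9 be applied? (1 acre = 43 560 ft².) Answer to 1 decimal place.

Product per 1000 ft² = 0.8 / 9% = 8.88889 kg.
Convert to per acre: 8.88889 × 43.56 = 387.2 kg.

387.2 kg of product per acre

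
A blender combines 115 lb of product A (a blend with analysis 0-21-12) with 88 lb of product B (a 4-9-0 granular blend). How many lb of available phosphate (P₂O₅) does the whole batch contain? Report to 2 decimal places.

32.07 lb P₂O₅

P₂O₅ mass = 21%×115 + 9%×88 = 32.07 lb.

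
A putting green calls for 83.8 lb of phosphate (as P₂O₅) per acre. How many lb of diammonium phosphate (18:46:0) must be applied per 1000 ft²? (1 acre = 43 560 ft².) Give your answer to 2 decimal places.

4.18 lb of product per thousand sq ft

Product per acre = 83.8 / 46% = 182.174 lb.
Convert to per 1000 ft²: 182.174 × 0.0229568 = 4.18214 lb.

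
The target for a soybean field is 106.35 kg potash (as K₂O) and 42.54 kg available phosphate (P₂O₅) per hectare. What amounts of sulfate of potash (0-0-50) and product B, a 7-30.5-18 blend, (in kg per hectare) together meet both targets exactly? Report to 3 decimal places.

Let a = kg of sulfate of potash, b = kg of product B (per hectare).
K₂O: 0.5·a + 0.18·b = 106.35
P₂O₅: 0·a + 0.305·b = 42.54
Solving simultaneously: a = 162.4889, b = 139.4754.

162.489 kg sulfate of potash, 139.475 kg product B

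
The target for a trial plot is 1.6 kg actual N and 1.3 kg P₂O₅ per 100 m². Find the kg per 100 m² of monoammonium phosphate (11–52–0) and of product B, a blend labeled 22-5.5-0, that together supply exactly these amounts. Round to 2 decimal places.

Let a = kg of monoammonium phosphate, b = kg of product B (per 100 m²).
N: 0.11·a + 0.22·b = 1.6
P₂O₅: 0.52·a + 0.055·b = 1.3
Eliminate a: (row1) − 0.11/0.52·(row2) → 0.208365·b = 1.325, so b = 6.35902.
Back-substitute: a = (1.6 − 0.22·6.35902) / 0.11 = 1.82741.

1.83 kg monoammonium phosphate, 6.36 kg product B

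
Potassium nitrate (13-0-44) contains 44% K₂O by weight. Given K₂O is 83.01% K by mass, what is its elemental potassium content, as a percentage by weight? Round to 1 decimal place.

36.5% K

%K = 44 × 0.8301 = 36.5244%.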